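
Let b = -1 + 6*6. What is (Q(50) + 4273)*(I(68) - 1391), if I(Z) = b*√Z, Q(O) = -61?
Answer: -5858892 + 294840*√17 ≈ -4.6432e+6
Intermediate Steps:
b = 35 (b = -1 + 36 = 35)
I(Z) = 35*√Z
(Q(50) + 4273)*(I(68) - 1391) = (-61 + 4273)*(35*√68 - 1391) = 4212*(35*(2*√17) - 1391) = 4212*(70*√17 - 1391) = 4212*(-1391 + 70*√17) = -5858892 + 294840*√17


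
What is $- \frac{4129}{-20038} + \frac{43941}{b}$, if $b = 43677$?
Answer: $\frac{353610697}{291733242} \approx 1.2121$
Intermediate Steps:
$- \frac{4129}{-20038} + \frac{43941}{b} = - \frac{4129}{-20038} + \frac{43941}{43677} = \left(-4129\right) \left(- \frac{1}{20038}\right) + 43941 \cdot \frac{1}{43677} = \frac{4129}{20038} + \frac{14647}{14559} = \frac{353610697}{291733242}$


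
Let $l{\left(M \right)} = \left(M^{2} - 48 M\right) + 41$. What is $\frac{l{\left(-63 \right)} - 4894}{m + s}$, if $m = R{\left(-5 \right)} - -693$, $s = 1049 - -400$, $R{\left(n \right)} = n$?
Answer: $\frac{2140}{2137} \approx 1.0014$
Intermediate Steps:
$s = 1449$ ($s = 1049 + 400 = 1449$)
$l{\left(M \right)} = 41 + M^{2} - 48 M$
$m = 688$ ($m = -5 - -693 = -5 + 693 = 688$)
$\frac{l{\left(-63 \right)} - 4894}{m + s} = \frac{\left(41 + \left(-63\right)^{2} - -3024\right) - 4894}{688 + 1449} = \frac{\left(41 + 3969 + 3024\right) - 4894}{2137} = \left(7034 - 4894\right) \frac{1}{2137} = 2140 \cdot \frac{1}{2137} = \frac{2140}{2137}$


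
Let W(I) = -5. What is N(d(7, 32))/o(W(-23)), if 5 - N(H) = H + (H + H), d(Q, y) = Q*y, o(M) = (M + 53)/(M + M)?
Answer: 3335/24 ≈ 138.96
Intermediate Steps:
o(M) = (53 + M)/(2*M) (o(M) = (53 + M)/((2*M)) = (53 + M)*(1/(2*M)) = (53 + M)/(2*M))
N(H) = 5 - 3*H (N(H) = 5 - (H + (H + H)) = 5 - (H + 2*H) = 5 - 3*H)
N(d(7, 32))/o(W(-23)) = (5 - 21*32)/(((1/2)*(53 - 5)/(-5))) = (5 - 3*224)/(((1/2)*(-1/5)*48)) = (5 - 672)/(-24/5) = -667*(-5/24) = 3335/24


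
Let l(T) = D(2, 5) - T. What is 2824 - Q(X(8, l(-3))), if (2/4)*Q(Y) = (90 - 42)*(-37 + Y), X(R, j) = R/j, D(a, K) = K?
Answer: 6280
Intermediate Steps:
l(T) = 5 - T
Q(Y) = -3552 + 96*Y (Q(Y) = 2*((90 - 42)*(-37 + Y)) = 2*(48*(-37 + Y)) = 2*(-1776 + 48*Y) = -3552 + 96*Y)
2824 - Q(X(8, l(-3))) = 2824 - (-3552 + 96*(8/(5 - 1*(-3)))) = 2824 - (-3552 + 96*(8/(5 + 3))) = 2824 - (-3552 + 96*(8/8)) = 2824 - (-3552 + 96*(8*(⅛))) = 2824 - (-3552 + 96*1) = 2824 - (-3552 + 96) = 2824 - 1*(-3456) = 2824 + 3456 = 6280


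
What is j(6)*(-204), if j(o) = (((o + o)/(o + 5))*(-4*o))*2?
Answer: 117504/11 ≈ 10682.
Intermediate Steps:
j(o) = -16*o²/(5 + o) (j(o) = (((2*o)/(5 + o))*(-4*o))*2 = ((2*o/(5 + o))*(-4*o))*2 = -8*o²/(5 + o)*2 = -16*o²/(5 + o))
j(6)*(-204) = -16*6²/(5 + 6)*(-204) = -16*36/11*(-204) = -16*36*1/11*(-204) = -576/11*(-204) = 117504/11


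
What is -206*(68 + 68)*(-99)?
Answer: 2773584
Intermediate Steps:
-206*(68 + 68)*(-99) = -206*136*(-99) = -28016*(-99) = 2773584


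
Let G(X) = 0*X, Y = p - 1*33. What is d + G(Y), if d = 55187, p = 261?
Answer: 55187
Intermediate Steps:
Y = 228 (Y = 261 - 1*33 = 261 - 33 = 228)
G(X) = 0
d + G(Y) = 55187 + 0 = 55187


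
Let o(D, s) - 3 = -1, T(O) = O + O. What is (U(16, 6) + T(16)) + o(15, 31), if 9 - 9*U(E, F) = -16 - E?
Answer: 347/9 ≈ 38.556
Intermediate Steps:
T(O) = 2*O
o(D, s) = 2 (o(D, s) = 3 - 1 = 2)
U(E, F) = 25/9 + E/9 (U(E, F) = 1 - (-16 - E)/9 = 1 + (16/9 + E/9) = 25/9 + E/9)
(U(16, 6) + T(16)) + o(15, 31) = ((25/9 + (1/9)*16) + 2*16) + 2 = ((25/9 + 16/9) + 32) + 2 = (41/9 + 32) + 2 = 329/9 + 2 = 347/9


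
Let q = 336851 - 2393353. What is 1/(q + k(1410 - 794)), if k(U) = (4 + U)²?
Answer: -1/1672102 ≈ -5.9805e-7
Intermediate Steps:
q = -2056502
1/(q + k(1410 - 794)) = 1/(-2056502 + (4 + (1410 - 794))²) = 1/(-2056502 + (4 + 616)²) = 1/(-2056502 + 620²) = 1/(-2056502 + 384400) = 1/(-1672102) = -1/1672102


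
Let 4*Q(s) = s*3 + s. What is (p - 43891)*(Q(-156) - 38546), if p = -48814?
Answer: 3587868910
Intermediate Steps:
Q(s) = s (Q(s) = (s*3 + s)/4 = (3*s + s)/4 = (4*s)/4 = s)
(p - 43891)*(Q(-156) - 38546) = (-48814 - 43891)*(-156 - 38546) = -92705*(-38702) = 3587868910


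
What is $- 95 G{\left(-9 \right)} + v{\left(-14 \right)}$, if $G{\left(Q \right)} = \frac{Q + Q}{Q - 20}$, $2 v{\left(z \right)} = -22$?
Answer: $- \frac{2029}{29} \approx -69.966$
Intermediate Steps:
$v{\left(z \right)} = -11$ ($v{\left(z \right)} = \frac{1}{2} \left(-22\right) = -11$)
$G{\left(Q \right)} = \frac{2 Q}{-20 + Q}$
$- 95 G{\left(-9 \right)} + v{\left(-14 \right)} = - 95 \cdot 2 \left(-9\right) \frac{1}{-20 - 9} - 11 = - 95 \cdot 2 \left(-9\right) \frac{1}{-29} - 11 = - 95 \cdot 2 \left(-9\right) \left(- \frac{1}{29}\right) - 11 = \left(-95\right) \frac{18}{29} - 11 = - \frac{1710}{29} - 11 = - \frac{2029}{29}$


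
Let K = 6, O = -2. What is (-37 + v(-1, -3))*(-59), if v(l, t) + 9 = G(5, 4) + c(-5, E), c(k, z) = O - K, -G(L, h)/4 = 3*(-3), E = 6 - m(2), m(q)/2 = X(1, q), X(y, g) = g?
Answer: 1062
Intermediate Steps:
m(q) = 2*q
E = 2 (E = 6 - 2*2 = 6 - 1*4 = 6 - 4 = 2)
G(L, h) = 36 (G(L, h) = -12*(-3) = -4*(-9) = 36)
c(k, z) = -8 (c(k, z) = -2 - 1*6 = -2 - 6 = -8)
v(l, t) = 19 (v(l, t) = -9 + (36 - 8) = -9 + 28 = 19)
(-37 + v(-1, -3))*(-59) = (-37 + 19)*(-59) = -18*(-59) = 1062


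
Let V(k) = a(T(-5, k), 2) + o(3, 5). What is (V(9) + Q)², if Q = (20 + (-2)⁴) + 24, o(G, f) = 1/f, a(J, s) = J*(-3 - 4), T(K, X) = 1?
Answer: 70756/25 ≈ 2830.2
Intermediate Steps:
a(J, s) = -7*J (a(J, s) = J*(-7) = -7*J)
V(k) = -34/5 (V(k) = -7*1 + 1/5 = -7 + ⅕ = -34/5)
Q = 60 (Q = (20 + 16) + 24 = 36 + 24 = 60)
(V(9) + Q)² = (-34/5 + 60)² = (266/5)² = 70756/25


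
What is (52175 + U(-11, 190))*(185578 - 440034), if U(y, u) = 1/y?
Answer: -146038405344/11 ≈ -1.3276e+10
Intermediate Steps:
(52175 + U(-11, 190))*(185578 - 440034) = (52175 + 1/(-11))*(185578 - 440034) = (52175 - 1/11)*(-254456) = (573924/11)*(-254456) = -146038405344/11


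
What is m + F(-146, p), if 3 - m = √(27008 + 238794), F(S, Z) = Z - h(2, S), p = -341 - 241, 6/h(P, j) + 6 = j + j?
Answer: -86268/149 - √265802 ≈ -1094.5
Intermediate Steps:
h(P, j) = 6/(-6 + 2*j) (h(P, j) = 6/(-6 + (j + j)) = 6/(-6 + 2*j))
p = -582
F(S, Z) = Z - 3/(-3 + S)
m = 3 - √265802 (m = 3 - √(27008 + 238794) = 3 - √265802 ≈ -512.56)
m + F(-146, p) = (3 - √265802) + (-3 - 582*(-3 - 146))/(-3 - 146) = (3 - √265802) + (-3 - 582*(-149))/(-149) = (3 - √265802) - (-3 + 86718)/149 = (3 - √265802) - 1/149*86715 = (3 - √265802) - 86715/149 = -86268/149 - √265802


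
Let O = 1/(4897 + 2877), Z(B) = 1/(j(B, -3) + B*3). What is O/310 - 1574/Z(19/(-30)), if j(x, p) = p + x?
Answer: 62967876299/7229820 ≈ 8709.5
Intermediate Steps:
Z(B) = 1/(-3 + 4*B) (Z(B) = 1/((-3 + B) + B*3) = 1/((-3 + B) + 3*B) = 1/(-3 + 4*B))
O = 1/7774 ≈ 0.00012863
O/310 - 1574/Z(19/(-30)) = (1/7774)/310 - 1574/(1/(-3 + 4*(19/(-30)))) = (1/7774)*(1/310) - 1574/(1/(-3 + 4*(19*(-1/30)))) = 1/2409940 - 1574/(1/(-3 + 4*(-19/30))) = 1/2409940 - 1574/(1/(-3 - 38/15)) = 1/2409940 - 1574/(1/(-83/15)) = 1/2409940 - 1574/(-15/83) = 1/2409940 - 1574*(-83/15) = 1/2409940 + 130642/15 = 62967876299/7229820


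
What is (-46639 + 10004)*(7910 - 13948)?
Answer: 221202130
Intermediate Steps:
(-46639 + 10004)*(7910 - 13948) = -36635*(-6038) = 221202130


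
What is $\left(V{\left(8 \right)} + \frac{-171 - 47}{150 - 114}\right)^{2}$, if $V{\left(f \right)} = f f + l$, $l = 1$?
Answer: $\frac{1125721}{324} \approx 3474.4$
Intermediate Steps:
$V{\left(f \right)} = 1 + f^{2}$ ($V{\left(f \right)} = f f + 1 = f^{2} + 1 = 1 + f^{2}$)
$\left(V{\left(8 \right)} + \frac{-171 - 47}{150 - 114}\right)^{2} = \left(\left(1 + 8^{2}\right) + \frac{-171 - 47}{150 - 114}\right)^{2} = \left(\left(1 + 64\right) - \frac{218}{36}\right)^{2} = \left(65 - \frac{109}{18}\right)^{2} = \left(\frac{1061}{18}\right)^{2} = \frac{1125721}{324}$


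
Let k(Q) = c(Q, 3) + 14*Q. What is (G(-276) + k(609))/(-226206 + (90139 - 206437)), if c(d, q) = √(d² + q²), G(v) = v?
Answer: -1375/57084 - √41210/114168 ≈ -0.025865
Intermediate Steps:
k(Q) = √(9 + Q²) + 14*Q (k(Q) = √(Q² + 3²) + 14*Q = √(Q² + 9) + 14*Q = √(9 + Q²) + 14*Q)
(G(-276) + k(609))/(-226206 + (90139 - 206437)) = (-276 + (√(9 + 609²) + 14*609))/(-226206 + (90139 - 206437)) = (-276 + (√(9 + 370881) + 8526))/(-226206 - 116298) = (-276 + (√370890 + 8526))/(-342504) = (-276 + (3*√41210 + 8526))*(-1/342504) = (-276 + (8526 + 3*√41210))*(-1/342504) = (8250 + 3*√41210)*(-1/342504) = -1375/57084 - √41210/114168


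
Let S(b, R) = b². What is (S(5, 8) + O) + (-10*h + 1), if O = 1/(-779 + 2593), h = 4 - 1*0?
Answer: -25395/1814 ≈ -13.999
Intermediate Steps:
h = 4 (h = 4 + 0 = 4)
O = 1/1814 ≈ 0.00055127
(S(5, 8) + O) + (-10*h + 1) = (5² + 1/1814) + (-10*4 + 1) = (25 + 1/1814) + (-40 + 1) = 45351/1814 - 39 = -25395/1814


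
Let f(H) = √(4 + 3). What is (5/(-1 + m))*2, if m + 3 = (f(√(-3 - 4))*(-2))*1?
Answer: 10/3 - 5*√7/3 ≈ -1.0763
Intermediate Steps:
f(H) = √7
m = -3 - 2*√7 (m = -3 + (√7*(-2))*1 = -3 - 2*√7*1 = -3 - 2*√7 ≈ -8.2915)
(5/(-1 + m))*2 = (5/(-1 + (-3 - 2*√7)))*2 = (5/(-4 - 2*√7))*2 = 10/(-4 - 2*√7)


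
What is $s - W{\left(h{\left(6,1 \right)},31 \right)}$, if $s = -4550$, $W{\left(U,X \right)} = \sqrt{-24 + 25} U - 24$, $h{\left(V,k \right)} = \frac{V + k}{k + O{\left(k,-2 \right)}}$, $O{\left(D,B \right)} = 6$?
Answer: $-4527$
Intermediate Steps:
$h{\left(V,k \right)} = \frac{V + k}{6 + k}$ ($h{\left(V,k \right)} = \frac{V + k}{k + 6} = \frac{V + k}{6 + k}$)
$W{\left(U,X \right)} = -24 + U$ ($W{\left(U,X \right)} = \sqrt{1} U - 24 = 1 U - 24 = U - 24 = -24 + U$)
$s - W{\left(h{\left(6,1 \right)},31 \right)} = -4550 - \left(-24 + \frac{6 + 1}{6 + 1}\right) = -4550 - \left(-24 + \frac{1}{7} \cdot 7\right) = -4550 - \left(-24 + 1\right) = -4550 - -23 = -4550 + 23 = -4527$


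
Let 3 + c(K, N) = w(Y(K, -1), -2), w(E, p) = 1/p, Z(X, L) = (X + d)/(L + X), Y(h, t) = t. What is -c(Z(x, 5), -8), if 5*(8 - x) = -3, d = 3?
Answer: 7/2 ≈ 3.5000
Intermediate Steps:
x = 43/5 (x = 8 - ⅕*(-3) = 8 + ⅗ = 43/5 ≈ 8.6000)
Z(X, L) = (3 + X)/(L + X) (Z(X, L) = (X + 3)/(L + X) = (3 + X)/(L + X))
c(K, N) = -7/2 (c(K, N) = -3 + 1/(-2) = -3 - ½ = -7/2)
-c(Z(x, 5), -8) = -1*(-7/2) = 7/2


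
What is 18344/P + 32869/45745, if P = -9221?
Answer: -536061231/421814645 ≈ -1.2708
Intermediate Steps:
18344/P + 32869/45745 = 18344/(-9221) + 32869/45745 = 18344*(-1/9221) + 32869*(1/45745) = -18344/9221 + 32869/45745 = -536061231/421814645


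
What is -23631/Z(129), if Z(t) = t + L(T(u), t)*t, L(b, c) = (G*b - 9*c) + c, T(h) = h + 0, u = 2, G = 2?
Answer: 7877/44161 ≈ 0.17837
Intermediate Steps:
T(h) = h
L(b, c) = -8*c + 2*b (L(b, c) = (2*b - 9*c) + c = (-9*c + 2*b) + c = -8*c + 2*b)
Z(t) = t + t*(4 - 8*t) (Z(t) = t + (-8*t + 2*2)*t = t + (-8*t + 4)*t = t + (4 - 8*t)*t = t + t*(4 - 8*t))
-23631/Z(129) = -23631*1/(129*(5 - 8*129)) = -23631*1/(129*(5 - 1032)) = -23631/(129*(-1027)) = -23631/(-132483) = -23631*(-1/132483) = 7877/44161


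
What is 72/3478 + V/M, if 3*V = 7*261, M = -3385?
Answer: -937191/5886515 ≈ -0.15921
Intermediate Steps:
V = 609 (V = (7*261)/3 = (⅓)*1827 = 609)
72/3478 + V/M = 72/3478 + 609/(-3385) = 72*(1/3478) + 609*(-1/3385) = 36/1739 - 609/3385 = -937191/5886515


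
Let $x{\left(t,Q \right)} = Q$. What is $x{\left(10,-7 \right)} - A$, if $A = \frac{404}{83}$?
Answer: $- \frac{985}{83} \approx -11.867$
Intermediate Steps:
$A = \frac{404}{83}$ ($A = 404 \cdot \frac{1}{83} = \frac{404}{83} \approx 4.8675$)
$x{\left(10,-7 \right)} - A = -7 - \frac{404}{83} = - \frac{985}{83}$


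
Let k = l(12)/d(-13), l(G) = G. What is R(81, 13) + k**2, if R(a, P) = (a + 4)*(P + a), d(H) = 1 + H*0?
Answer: 8134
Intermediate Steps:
d(H) = 1 (d(H) = 1 + 0 = 1)
k = 12 (k = 12/1 = 12*1 = 12)
R(a, P) = (4 + a)*(P + a)
R(81, 13) + k**2 = (81**2 + 4*13 + 4*81 + 13*81) + 12**2 = (6561 + 52 + 324 + 1053) + 144 = 7990 + 144 = 8134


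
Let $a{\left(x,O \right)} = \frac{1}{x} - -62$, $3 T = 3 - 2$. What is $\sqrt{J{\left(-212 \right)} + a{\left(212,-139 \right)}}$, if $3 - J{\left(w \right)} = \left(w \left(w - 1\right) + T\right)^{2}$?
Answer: $\frac{i \sqrt{206201379588259}}{318} \approx 45156.0 i$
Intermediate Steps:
$T = \frac{1}{3}$ ($T = \frac{3 - 2}{3} = \frac{1}{3} \cdot 1 = \frac{1}{3} \approx 0.33333$)
$J{\left(w \right)} = 3 - \left(\frac{1}{3} + w \left(-1 + w\right)\right)^{2}$ ($J{\left(w \right)} = 3 - \left(w \left(w - 1\right) + \frac{1}{3}\right)^{2} = 3 - \left(w \left(-1 + w\right) + \frac{1}{3}\right)^{2} = 3 - \left(\frac{1}{3} + w \left(-1 + w\right)\right)^{2}$)
$a{\left(x,O \right)} = 62 + \frac{1}{x}$ ($a{\left(x,O \right)} = \frac{1}{x} + 62 = 62 + \frac{1}{x}$)
$\sqrt{J{\left(-212 \right)} + a{\left(212,-139 \right)}} = \sqrt{\left(3 - \frac{\left(1 - -636 + 3 \left(-212\right)^{2}\right)^{2}}{9}\right) + \left(62 + \frac{1}{212}\right)} = \sqrt{\left(3 - \frac{\left(1 + 636 + 3 \cdot 44944\right)^{2}}{9}\right) + \left(62 + \frac{1}{212}\right)} = \sqrt{\left(3 - \frac{\left(1 + 636 + 134832\right)^{2}}{9}\right) + \frac{13145}{212}} = \sqrt{\left(3 - \frac{135469^{2}}{9}\right) + \frac{13145}{212}} = \sqrt{\left(3 - \frac{18351849961}{9}\right) + \frac{13145}{212}} = \sqrt{- \frac{18351849934}{9} + \frac{13145}{212}} = \sqrt{- \frac{3890592067703}{1908}} = \frac{i \sqrt{206201379588259}}{318}$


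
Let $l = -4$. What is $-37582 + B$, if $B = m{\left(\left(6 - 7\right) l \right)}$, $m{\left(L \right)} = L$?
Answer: $-37578$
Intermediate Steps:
$B = 4$ ($B = \left(6 - 7\right) \left(-4\right) = \left(-1\right) \left(-4\right) = 4$)
$-37582 + B = -37582 + 4 = -37578$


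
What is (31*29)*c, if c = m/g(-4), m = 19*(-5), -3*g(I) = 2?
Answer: 256215/2 ≈ 1.2811e+5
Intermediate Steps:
g(I) = -⅔ (g(I) = -⅓*2 = -⅔)
m = -95
c = 285/2 (c = -95/(-⅔) = -95*(-3/2) = 285/2 ≈ 142.50)
(31*29)*c = (31*29)*(285/2) = 899*(285/2) = 256215/2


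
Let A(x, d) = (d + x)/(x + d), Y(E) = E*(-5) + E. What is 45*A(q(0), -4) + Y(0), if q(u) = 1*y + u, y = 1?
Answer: 45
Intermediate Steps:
Y(E) = -4*E (Y(E) = -5*E + E = -4*E)
q(u) = 1 + u (q(u) = 1*1 + u = 1 + u)
A(x, d) = 1 (A(x, d) = (d + x)/(d + x) = 1)
45*A(q(0), -4) + Y(0) = 45*1 - 4*0 = 45 + 0 = 45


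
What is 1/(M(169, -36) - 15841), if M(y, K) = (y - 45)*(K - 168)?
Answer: -1/41137 ≈ -2.4309e-5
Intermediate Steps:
M(y, K) = (-168 + K)*(-45 + y) (M(y, K) = (-45 + y)*(-168 + K) = (-168 + K)*(-45 + y))
1/(M(169, -36) - 15841) = 1/((7560 - 168*169 - 45*(-36) - 36*169) - 15841) = 1/((7560 - 28392 + 1620 - 6084) - 15841) = 1/(-25296 - 15841) = 1/(-41137) = -1/41137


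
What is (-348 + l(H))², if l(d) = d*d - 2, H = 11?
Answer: 52441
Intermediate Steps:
l(d) = -2 + d² (l(d) = d² - 2 = -2 + d²)
(-348 + l(H))² = (-348 + (-2 + 11²))² = (-348 + (-2 + 121))² = (-348 + 119)² = (-229)² = 52441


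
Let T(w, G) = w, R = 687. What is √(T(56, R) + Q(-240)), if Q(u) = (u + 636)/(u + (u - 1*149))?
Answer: 2*√5476703/629 ≈ 7.4411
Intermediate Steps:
Q(u) = (636 + u)/(-149 + 2*u) (Q(u) = (636 + u)/(u + (u - 149)) = (636 + u)/(u + (-149 + u)) = (636 + u)/(-149 + 2*u))
√(T(56, R) + Q(-240)) = √(56 + (636 - 240)/(-149 + 2*(-240))) = √(56 + 396/(-149 - 480)) = √(56 + 396/(-629)) = √(56 - 1/629*396) = √(56 - 396/629) = √(34828/629) = 2*√5476703/629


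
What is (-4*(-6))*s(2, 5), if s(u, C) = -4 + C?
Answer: 24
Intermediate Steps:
(-4*(-6))*s(2, 5) = (-4*(-6))*(-4 + 5) = 24*1 = 24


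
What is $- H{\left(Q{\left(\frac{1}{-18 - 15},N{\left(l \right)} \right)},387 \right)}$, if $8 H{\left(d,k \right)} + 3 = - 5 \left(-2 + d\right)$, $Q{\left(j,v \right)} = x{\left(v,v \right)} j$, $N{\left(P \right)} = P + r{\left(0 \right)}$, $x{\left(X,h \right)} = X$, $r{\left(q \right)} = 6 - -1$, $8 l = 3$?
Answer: $- \frac{2143}{2112} \approx -1.0147$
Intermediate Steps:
$l = \frac{3}{8}$ ($l = \frac{1}{8} \cdot 3 = \frac{3}{8} \approx 0.375$)
$r{\left(q \right)} = 7$ ($r{\left(q \right)} = 6 + 1 = 7$)
$N{\left(P \right)} = 7 + P$ ($N{\left(P \right)} = P + 7 = 7 + P$)
$Q{\left(j,v \right)} = j v$ ($Q{\left(j,v \right)} = v j = j v$)
$H{\left(d,k \right)} = \frac{7}{8} - \frac{5 d}{8}$ ($H{\left(d,k \right)} = - \frac{3}{8} + \frac{\left(-5\right) \left(-2 + d\right)}{8} = - \frac{3}{8} + \frac{10 - 5 d}{8} = - \frac{3}{8} - \left(- \frac{5}{4} + \frac{5 d}{8}\right) = \frac{7}{8} - \frac{5 d}{8}$)
$- H{\left(Q{\left(\frac{1}{-18 - 15},N{\left(l \right)} \right)},387 \right)} = - (\frac{7}{8} - \frac{5 \frac{7 + \frac{3}{8}}{-18 - 15}}{8}) = - (\frac{7}{8} - \frac{5 \frac{1}{-33} \cdot \frac{59}{8}}{8}) = - (\frac{7}{8} - \frac{5 \left(\left(- \frac{1}{33}\right) \frac{59}{8}\right)}{8}) = - (\frac{7}{8} - - \frac{295}{2112}) = - (\frac{7}{8} + \frac{295}{2112}) = \left(-1\right) \frac{2143}{2112} = - \frac{2143}{2112}$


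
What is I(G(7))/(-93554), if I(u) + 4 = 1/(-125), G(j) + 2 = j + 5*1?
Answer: 501/11694250 ≈ 4.2842e-5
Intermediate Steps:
G(j) = 3 + j (G(j) = -2 + (j + 5*1) = -2 + (j + 5) = -2 + (5 + j) = 3 + j)
I(u) = -501/125 (I(u) = -4 + 1/(-125) = -4 - 1/125 = -501/125)
I(G(7))/(-93554) = -501/125/(-93554) = -501/125*(-1/93554) = 501/11694250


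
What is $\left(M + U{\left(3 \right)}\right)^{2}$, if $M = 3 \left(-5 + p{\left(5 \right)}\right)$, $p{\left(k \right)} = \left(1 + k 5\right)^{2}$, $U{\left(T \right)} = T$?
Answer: $4064256$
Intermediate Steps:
$p{\left(k \right)} = \left(1 + 5 k\right)^{2}$
$M = 2013$ ($M = 3 \left(-5 + \left(1 + 5 \cdot 5\right)^{2}\right) = 3 \left(-5 + \left(1 + 25\right)^{2}\right) = 3 \left(-5 + 26^{2}\right) = 3 \left(-5 + 676\right) = 3 \cdot 671 = 2013$)
$\left(M + U{\left(3 \right)}\right)^{2} = \left(2013 + 3\right)^{2} = 2016^{2} = 4064256$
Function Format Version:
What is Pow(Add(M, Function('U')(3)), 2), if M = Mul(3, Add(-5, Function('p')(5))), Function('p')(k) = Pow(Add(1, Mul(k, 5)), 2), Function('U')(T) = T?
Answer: 4064256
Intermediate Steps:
Function('p')(k) = Pow(Add(1, Mul(5, k)), 2)
M = 2013 (M = Mul(3, Add(-5, Pow(Add(1, Mul(5, 5)), 2))) = Mul(3, Add(-5, Pow(Add(1, 25), 2))) = Mul(3, Add(-5, Pow(26, 2))) = Mul(3, Add(-5, 676)) = Mul(3, 671) = 2013)
Pow(Add(M, Function('U')(3)), 2) = Pow(Add(2013, 3), 2) = Pow(2016, 2) = 4064256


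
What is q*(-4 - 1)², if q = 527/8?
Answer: 13175/8 ≈ 1646.9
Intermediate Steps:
q = 527/8 (q = 527*(⅛) = 527/8 ≈ 65.875)
q*(-4 - 1)² = 527*(-4 - 1)²/8 = (527/8)*(-5)² = (527/8)*25 = 13175/8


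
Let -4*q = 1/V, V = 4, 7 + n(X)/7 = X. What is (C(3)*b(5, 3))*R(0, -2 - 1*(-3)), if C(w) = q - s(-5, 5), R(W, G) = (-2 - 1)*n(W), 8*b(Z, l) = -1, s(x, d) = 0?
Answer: 147/128 ≈ 1.1484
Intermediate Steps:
n(X) = -49 + 7*X
b(Z, l) = -⅛ (b(Z, l) = (⅛)*(-1) = -⅛)
R(W, G) = 147 - 21*W (R(W, G) = (-2 - 1)*(-49 + 7*W) = -3*(-49 + 7*W) = 147 - 21*W)
q = -1/16 (q = -1/(4*4) = -¼*¼ = -1/16 ≈ -0.062500)
C(w) = -1/16 (C(w) = -1/16 - 1*0 = -1/16 + 0 = -1/16)
(C(3)*b(5, 3))*R(0, -2 - 1*(-3)) = (-1/16*(-⅛))*(147 - 21*0) = (147 + 0)/128 = (1/128)*147 = 147/128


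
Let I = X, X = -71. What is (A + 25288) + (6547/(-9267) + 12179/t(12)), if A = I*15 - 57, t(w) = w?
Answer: 311126677/12356 ≈ 25180.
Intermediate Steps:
I = -71
A = -1122 (A = -71*15 - 57 = -1065 - 57 = -1122)
(A + 25288) + (6547/(-9267) + 12179/t(12)) = (-1122 + 25288) + (6547/(-9267) + 12179/12) = 24166 + (6547*(-1/9267) + 12179*(1/12)) = 24166 + (-6547/9267 + 12179/12) = 24166 + 12531581/12356 = 311126677/12356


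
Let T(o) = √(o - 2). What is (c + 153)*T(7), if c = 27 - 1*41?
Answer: 139*√5 ≈ 310.81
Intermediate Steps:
T(o) = √(-2 + o)
c = -14 (c = 27 - 41 = -14)
(c + 153)*T(7) = (-14 + 153)*√(-2 + 7) = 139*√5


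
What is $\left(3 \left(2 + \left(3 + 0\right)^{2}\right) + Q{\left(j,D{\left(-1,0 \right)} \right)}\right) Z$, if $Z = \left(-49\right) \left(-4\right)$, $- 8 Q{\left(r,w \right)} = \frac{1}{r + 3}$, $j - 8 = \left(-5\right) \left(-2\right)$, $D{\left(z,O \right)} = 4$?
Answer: $\frac{38801}{6} \approx 6466.8$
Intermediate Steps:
$j = 18$ ($j = 8 - -10 = 8 + 10 = 18$)
$Q{\left(r,w \right)} = - \frac{1}{8 \left(3 + r\right)}$ ($Q{\left(r,w \right)} = - \frac{1}{8 \left(r + 3\right)} = - \frac{1}{8 \left(3 + r\right)}$)
$Z = 196$
$\left(3 \left(2 + \left(3 + 0\right)^{2}\right) + Q{\left(j,D{\left(-1,0 \right)} \right)}\right) Z = \left(3 \left(2 + \left(3 + 0\right)^{2}\right) - \frac{1}{24 + 8 \cdot 18}\right) 196 = \left(3 \left(2 + 3^{2}\right) - \frac{1}{24 + 144}\right) 196 = \left(3 \left(2 + 9\right) - \frac{1}{168}\right) 196 = \left(3 \cdot 11 - \frac{1}{168}\right) 196 = \left(33 - \frac{1}{168}\right) 196 = \frac{5543}{168} \cdot 196 = \frac{38801}{6}$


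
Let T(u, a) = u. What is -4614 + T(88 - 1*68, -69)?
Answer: -4594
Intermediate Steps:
-4614 + T(88 - 1*68, -69) = -4614 + (88 - 1*68) = -4614 + (88 - 68) = -4614 + 20 = -4594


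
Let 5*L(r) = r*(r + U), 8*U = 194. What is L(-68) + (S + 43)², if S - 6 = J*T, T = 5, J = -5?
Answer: 1171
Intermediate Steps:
U = 97/4 (U = (⅛)*194 = 97/4 ≈ 24.250)
S = -19 (S = 6 - 5*5 = 6 - 25 = -19)
L(r) = r*(97/4 + r)/5 (L(r) = (r*(r + 97/4))/5 = (r*(97/4 + r))/5 = r*(97/4 + r)/5)
L(-68) + (S + 43)² = (1/20)*(-68)*(97 + 4*(-68)) + (-19 + 43)² = (1/20)*(-68)*(97 - 272) + 24² = (1/20)*(-68)*(-175) + 576 = 595 + 576 = 1171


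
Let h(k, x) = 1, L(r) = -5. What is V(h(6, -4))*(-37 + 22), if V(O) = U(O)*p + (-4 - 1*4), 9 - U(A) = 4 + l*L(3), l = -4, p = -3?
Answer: -555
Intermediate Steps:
U(A) = -15 (U(A) = 9 - (4 - 4*(-5)) = 9 - (4 + 20) = 9 - 1*24 = 9 - 24 = -15)
V(O) = 37 (V(O) = -15*(-3) + (-4 - 1*4) = 45 + (-4 - 4) = 45 - 8 = 37)
V(h(6, -4))*(-37 + 22) = 37*(-37 + 22) = 37*(-15) = -555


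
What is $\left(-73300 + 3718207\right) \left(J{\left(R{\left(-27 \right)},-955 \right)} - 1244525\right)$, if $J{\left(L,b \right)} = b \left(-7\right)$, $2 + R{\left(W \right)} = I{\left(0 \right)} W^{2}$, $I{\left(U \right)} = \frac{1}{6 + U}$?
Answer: $-4511811680880$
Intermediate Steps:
$R{\left(W \right)} = -2 + \frac{W^{2}}{6}$ ($R{\left(W \right)} = -2 + \frac{W^{2}}{6 + 0} = -2 + \frac{W^{2}}{6}$)
$J{\left(L,b \right)} = - 7 b$
$\left(-73300 + 3718207\right) \left(J{\left(R{\left(-27 \right)},-955 \right)} - 1244525\right) = \left(-73300 + 3718207\right) \left(\left(-7\right) \left(-955\right) - 1244525\right) = 3644907 \left(6685 - 1244525\right) = 3644907 \left(-1237840\right) = -4511811680880$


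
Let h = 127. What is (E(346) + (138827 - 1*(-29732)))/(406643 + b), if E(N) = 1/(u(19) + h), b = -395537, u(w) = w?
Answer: 8203205/540492 ≈ 15.177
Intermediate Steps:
E(N) = 1/146 (E(N) = 1/(19 + 127) = 1/146)
(E(346) + (138827 - 1*(-29732)))/(406643 + b) = (1/146 + (138827 - 1*(-29732)))/(406643 - 395537) = (1/146 + (138827 + 29732))/11106 = (1/146 + 168559)*(1/11106) = (24609615/146)*(1/11106) = 8203205/540492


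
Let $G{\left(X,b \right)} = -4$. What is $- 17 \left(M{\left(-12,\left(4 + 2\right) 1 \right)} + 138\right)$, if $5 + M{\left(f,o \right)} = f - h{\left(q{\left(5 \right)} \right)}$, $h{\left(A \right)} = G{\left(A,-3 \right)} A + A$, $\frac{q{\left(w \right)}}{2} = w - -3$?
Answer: $-2873$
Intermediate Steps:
$q{\left(w \right)} = 6 + 2 w$ ($q{\left(w \right)} = 2 \left(w - -3\right) = 2 \left(w + 3\right) = 2 \left(3 + w\right) = 6 + 2 w$)
$h{\left(A \right)} = - 3 A$ ($h{\left(A \right)} = - 4 A + A = - 3 A$)
$M{\left(f,o \right)} = 43 + f$ ($M{\left(f,o \right)} = -5 + \left(f - - 3 \left(6 + 2 \cdot 5\right)\right) = -5 + \left(f - - 3 \left(6 + 10\right)\right) = -5 + \left(f - \left(-3\right) 16\right) = -5 + \left(f - -48\right) = -5 + \left(f + 48\right) = -5 + \left(48 + f\right) = 43 + f$)
$- 17 \left(M{\left(-12,\left(4 + 2\right) 1 \right)} + 138\right) = - 17 \left(\left(43 - 12\right) + 138\right) = - 17 \left(31 + 138\right) = \left(-17\right) 169 = -2873$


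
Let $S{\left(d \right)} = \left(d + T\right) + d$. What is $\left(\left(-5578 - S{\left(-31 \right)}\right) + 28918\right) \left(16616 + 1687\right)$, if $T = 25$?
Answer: $427869231$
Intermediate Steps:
$S{\left(d \right)} = 25 + 2 d$ ($S{\left(d \right)} = \left(d + 25\right) + d = \left(25 + d\right) + d = 25 + 2 d$)
$\left(\left(-5578 - S{\left(-31 \right)}\right) + 28918\right) \left(16616 + 1687\right) = \left(\left(-5578 - \left(25 + 2 \left(-31\right)\right)\right) + 28918\right) \left(16616 + 1687\right) = \left(\left(-5578 - \left(25 - 62\right)\right) + 28918\right) 18303 = \left(\left(-5578 - -37\right) + 28918\right) 18303 = \left(\left(-5578 + 37\right) + 28918\right) 18303 = \left(-5541 + 28918\right) 18303 = 23377 \cdot 18303 = 427869231$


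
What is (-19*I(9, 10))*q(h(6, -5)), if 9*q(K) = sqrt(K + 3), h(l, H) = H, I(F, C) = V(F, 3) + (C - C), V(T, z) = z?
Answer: -19*I*sqrt(2)/3 ≈ -8.9567*I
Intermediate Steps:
I(F, C) = 3 (I(F, C) = 3 + (C - C) = 3 + 0 = 3)
q(K) = sqrt(3 + K)/9 (q(K) = sqrt(K + 3)/9 = sqrt(3 + K)/9)
(-19*I(9, 10))*q(h(6, -5)) = (-19*3)*(sqrt(3 - 5)/9) = -19*sqrt(-2)/3 = -19*I*sqrt(2)/3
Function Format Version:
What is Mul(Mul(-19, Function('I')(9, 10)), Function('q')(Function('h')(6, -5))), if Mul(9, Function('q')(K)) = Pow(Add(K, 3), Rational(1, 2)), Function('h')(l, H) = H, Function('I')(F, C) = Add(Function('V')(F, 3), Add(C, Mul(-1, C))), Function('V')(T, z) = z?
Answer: Mul(Rational(-19, 3), I, Pow(2, Rational(1, 2))) ≈ Mul(-8.9567, I)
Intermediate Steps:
Function('I')(F, C) = 3 (Function('I')(F, C) = Add(3, Add(C, Mul(-1, C))) = Add(3, 0) = 3)
Function('q')(K) = Mul(Rational(1, 9), Pow(Add(3, K), Rational(1, 2))) (Function('q')(K) = Mul(Rational(1, 9), Pow(Add(K, 3), Rational(1, 2))) = Mul(Rational(1, 9), Pow(Add(3, K), Rational(1, 2))))
Mul(Mul(-19, Function('I')(9, 10)), Function('q')(Function('h')(6, -5))) = Mul(Mul(-19, 3), Mul(Rational(1, 9), Pow(Add(3, -5), Rational(1, 2)))) = Mul(-57, Mul(Rational(1, 9), Pow(-2, Rational(1, 2)))) = Mul(-57, Mul(Rational(1, 9), Mul(I, Pow(2, Rational(1, 2))))) = Mul(-57, Mul(Rational(1, 9), I, Pow(2, Rational(1, 2)))) = Mul(Rational(-19, 3), I, Pow(2, Rational(1, 2)))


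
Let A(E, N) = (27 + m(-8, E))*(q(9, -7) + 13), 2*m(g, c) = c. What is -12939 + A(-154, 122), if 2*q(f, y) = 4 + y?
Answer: -13514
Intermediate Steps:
m(g, c) = c/2
q(f, y) = 2 + y/2 (q(f, y) = (4 + y)/2 = 2 + y/2)
A(E, N) = 621/2 + 23*E/4 (A(E, N) = (27 + E/2)*((2 + (½)*(-7)) + 13) = (27 + E/2)*((2 - 7/2) + 13) = (27 + E/2)*(-3/2 + 13) = (27 + E/2)*(23/2) = 621/2 + 23*E/4)
-12939 + A(-154, 122) = -12939 + (621/2 + (23/4)*(-154)) = -12939 + (621/2 - 1771/2) = -12939 - 575 = -13514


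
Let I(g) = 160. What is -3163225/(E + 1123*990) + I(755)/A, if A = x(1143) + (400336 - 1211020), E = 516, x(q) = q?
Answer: -853646098495/300147040242 ≈ -2.8441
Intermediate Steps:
A = -809541 (A = 1143 + (400336 - 1211020) = 1143 - 810684 = -809541)
-3163225/(E + 1123*990) + I(755)/A = -3163225/(516 + 1123*990) + 160/(-809541) = -3163225/(516 + 1111770) + 160*(-1/809541) = -3163225/1112286 - 160/809541 = -853646098495/300147040242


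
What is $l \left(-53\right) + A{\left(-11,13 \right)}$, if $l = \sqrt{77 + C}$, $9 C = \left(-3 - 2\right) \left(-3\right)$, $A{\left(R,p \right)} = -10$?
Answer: $-10 - \frac{106 \sqrt{177}}{3} \approx -480.08$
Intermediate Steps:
$C = \frac{5}{3}$ ($C = \frac{\left(-3 - 2\right) \left(-3\right)}{9} = \frac{\left(-5\right) \left(-3\right)}{9} = \frac{1}{9} \cdot 15 = \frac{5}{3} \approx 1.6667$)
$l = \frac{2 \sqrt{177}}{3}$ ($l = \sqrt{77 + \frac{5}{3}} = \sqrt{\frac{236}{3}} = \frac{2 \sqrt{177}}{3} \approx 8.8694$)
$l \left(-53\right) + A{\left(-11,13 \right)} = \frac{2 \sqrt{177}}{3} \left(-53\right) - 10 = - \frac{106 \sqrt{177}}{3} - 10 = -10 - \frac{106 \sqrt{177}}{3}$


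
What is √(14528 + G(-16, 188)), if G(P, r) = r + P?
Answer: 70*√3 ≈ 121.24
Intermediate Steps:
G(P, r) = P + r
√(14528 + G(-16, 188)) = √(14528 + (-16 + 188)) = √(14528 + 172) = √14700 = 70*√3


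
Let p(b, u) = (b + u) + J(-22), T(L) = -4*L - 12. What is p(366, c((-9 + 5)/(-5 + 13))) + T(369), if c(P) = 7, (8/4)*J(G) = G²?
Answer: -873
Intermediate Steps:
T(L) = -12 - 4*L
J(G) = G²/2
p(b, u) = 242 + b + u (p(b, u) = (b + u) + (½)*(-22)² = (b + u) + (½)*484 = (b + u) + 242 = 242 + b + u)
p(366, c((-9 + 5)/(-5 + 13))) + T(369) = (242 + 366 + 7) + (-12 - 4*369) = 615 + (-12 - 1476) = 615 - 1488 = -873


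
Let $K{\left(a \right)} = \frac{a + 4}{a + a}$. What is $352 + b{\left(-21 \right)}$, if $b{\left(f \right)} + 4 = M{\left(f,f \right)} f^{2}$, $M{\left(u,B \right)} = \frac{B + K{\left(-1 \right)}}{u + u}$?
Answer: $\frac{2337}{4} \approx 584.25$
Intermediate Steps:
$K{\left(a \right)} = \frac{4 + a}{2 a}$
$M{\left(u,B \right)} = \frac{- \frac{3}{2} + B}{2 u}$ ($M{\left(u,B \right)} = \frac{B + \frac{4 - 1}{2 \left(-1\right)}}{u + u} = \frac{B + \frac{1}{2} \left(-1\right) 3}{2 u} = \left(B - \frac{3}{2}\right) \frac{1}{2 u} = \left(- \frac{3}{2} + B\right) \frac{1}{2 u} = \frac{- \frac{3}{2} + B}{2 u}$)
$b{\left(f \right)} = -4 + \frac{f \left(-3 + 2 f\right)}{4}$ ($b{\left(f \right)} = -4 + \frac{-3 + 2 f}{4 f} f^{2} = -4 + \frac{f \left(-3 + 2 f\right)}{4}$)
$352 + b{\left(-21 \right)} = 352 - \left(4 + \frac{21 \left(-3 + 2 \left(-21\right)\right)}{4}\right) = 352 - \left(4 + \frac{21 \left(-3 - 42\right)}{4}\right) = 352 - \left(4 + \frac{21}{4} \left(-45\right)\right) = 352 + \left(-4 + \frac{945}{4}\right) = 352 + \frac{929}{4} = \frac{2337}{4}$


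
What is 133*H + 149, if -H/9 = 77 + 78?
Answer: -185386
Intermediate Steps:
H = -1395 (H = -9*(77 + 78) = -9*155 = -1395)
133*H + 149 = 133*(-1395) + 149 = -185535 + 149 = -185386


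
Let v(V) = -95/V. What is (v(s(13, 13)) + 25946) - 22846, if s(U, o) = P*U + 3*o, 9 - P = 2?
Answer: 80581/26 ≈ 3099.3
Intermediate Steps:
P = 7 (P = 9 - 1*2 = 9 - 2 = 7)
s(U, o) = 3*o + 7*U (s(U, o) = 7*U + 3*o = 3*o + 7*U)
(v(s(13, 13)) + 25946) - 22846 = (-95/(3*13 + 7*13) + 25946) - 22846 = (-95/(39 + 91) + 25946) - 22846 = (-95/130 + 25946) - 22846 = (-95*1/130 + 25946) - 22846 = (-19/26 + 25946) - 22846 = 674577/26 - 22846 = 80581/26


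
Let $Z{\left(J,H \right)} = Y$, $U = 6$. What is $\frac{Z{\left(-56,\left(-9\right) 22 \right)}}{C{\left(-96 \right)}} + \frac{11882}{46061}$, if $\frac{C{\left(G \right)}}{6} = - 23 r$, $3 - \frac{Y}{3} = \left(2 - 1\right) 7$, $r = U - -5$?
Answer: $\frac{3098268}{11653433} \approx 0.26587$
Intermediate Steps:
$r = 11$ ($r = 6 - -5 = 6 + 5 = 11$)
$Y = -12$ ($Y = 9 - 3 \left(2 - 1\right) 7 = 9 - 3 \cdot 1 \cdot 7 = 9 - 21 = -12$)
$C{\left(G \right)} = -1518$ ($C{\left(G \right)} = 6 \left(\left(-23\right) 11\right) = 6 \left(-253\right) = -1518$)
$Z{\left(J,H \right)} = -12$
$\frac{Z{\left(-56,\left(-9\right) 22 \right)}}{C{\left(-96 \right)}} + \frac{11882}{46061} = - \frac{12}{-1518} + \frac{11882}{46061} = \left(-12\right) \left(- \frac{1}{1518}\right) + 11882 \cdot \frac{1}{46061} = \frac{2}{253} + \frac{11882}{46061} = \frac{3098268}{11653433}$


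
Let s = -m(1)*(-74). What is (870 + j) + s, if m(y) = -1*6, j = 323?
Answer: 749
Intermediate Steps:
m(y) = -6
s = -444 (s = -(-6)*(-74) = -1*444 = -444)
(870 + j) + s = (870 + 323) - 444 = 1193 - 444 = 749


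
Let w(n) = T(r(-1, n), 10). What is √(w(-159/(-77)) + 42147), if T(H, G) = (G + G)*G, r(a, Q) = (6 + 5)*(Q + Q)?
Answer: √42347 ≈ 205.78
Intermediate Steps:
r(a, Q) = 22*Q (r(a, Q) = 11*(2*Q) = 22*Q)
T(H, G) = 2*G² (T(H, G) = (2*G)*G = 2*G²)
w(n) = 200 (w(n) = 2*10² = 2*100 = 200)
√(w(-159/(-77)) + 42147) = √(200 + 42147) = √42347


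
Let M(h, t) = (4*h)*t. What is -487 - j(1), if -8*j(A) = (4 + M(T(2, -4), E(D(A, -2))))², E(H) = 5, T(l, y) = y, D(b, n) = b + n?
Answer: 235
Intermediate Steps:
M(h, t) = 4*h*t
j(A) = -722 (j(A) = -(4 + 4*(-4)*5)²/8 = -(4 - 80)²/8 = -⅛*(-76)² = -⅛*5776 = -722)
-487 - j(1) = -487 - 1*(-722) = -487 + 722 = 235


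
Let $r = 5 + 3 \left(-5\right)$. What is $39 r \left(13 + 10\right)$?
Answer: $-8970$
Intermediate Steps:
$r = -10$ ($r = 5 - 15 = -10$)
$39 r \left(13 + 10\right) = 39 \left(-10\right) \left(13 + 10\right) = \left(-390\right) 23 = -8970$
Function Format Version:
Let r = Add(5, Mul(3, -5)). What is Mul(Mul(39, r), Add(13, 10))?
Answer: -8970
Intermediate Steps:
r = -10 (r = Add(5, -15) = -10)
Mul(Mul(39, r), Add(13, 10)) = Mul(Mul(39, -10), Add(13, 10)) = Mul(-390, 23) = -8970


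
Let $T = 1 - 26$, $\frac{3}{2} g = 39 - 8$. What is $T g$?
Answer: $- \frac{1550}{3} \approx -516.67$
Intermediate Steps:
$g = \frac{62}{3}$ ($g = \frac{2 \left(39 - 8\right)}{3} = \frac{2}{3} \cdot 31 = \frac{62}{3} \approx 20.667$)
$T = -25$
$T g = \left(-25\right) \frac{62}{3} = - \frac{1550}{3}$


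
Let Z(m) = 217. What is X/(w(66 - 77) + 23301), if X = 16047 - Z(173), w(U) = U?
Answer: 1583/2329 ≈ 0.67969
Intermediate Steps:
X = 15830 (X = 16047 - 1*217 = 16047 - 217 = 15830)
X/(w(66 - 77) + 23301) = 15830/((66 - 77) + 23301) = 15830/(-11 + 23301) = 15830/23290 = 15830*(1/23290) = 1583/2329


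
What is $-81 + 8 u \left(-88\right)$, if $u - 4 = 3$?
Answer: $-5009$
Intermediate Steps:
$u = 7$ ($u = 4 + 3 = 7$)
$-81 + 8 u \left(-88\right) = -81 + 8 \cdot 7 \left(-88\right) = -81 + 56 \left(-88\right) = -81 - 4928 = -5009$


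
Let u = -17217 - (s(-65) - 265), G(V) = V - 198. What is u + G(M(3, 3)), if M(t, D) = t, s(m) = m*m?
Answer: -21372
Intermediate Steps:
s(m) = m²
G(V) = -198 + V
u = -21177 (u = -17217 - ((-65)² - 265) = -17217 - (4225 - 265) = -17217 - 1*3960 = -17217 - 3960 = -21177)
u + G(M(3, 3)) = -21177 + (-198 + 3) = -21177 - 195 = -21372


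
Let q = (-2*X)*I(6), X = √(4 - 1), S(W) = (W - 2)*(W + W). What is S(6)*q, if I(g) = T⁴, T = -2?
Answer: -1536*√3 ≈ -2660.4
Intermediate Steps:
S(W) = 2*W*(-2 + W) (S(W) = (-2 + W)*(2*W) = 2*W*(-2 + W))
I(g) = 16 (I(g) = (-2)⁴ = 16)
X = √3 ≈ 1.7320
q = -32*√3 (q = -2*√3*16 = -32*√3 ≈ -55.426)
S(6)*q = (2*6*(-2 + 6))*(-32*√3) = (2*6*4)*(-32*√3) = 48*(-32*√3) = -1536*√3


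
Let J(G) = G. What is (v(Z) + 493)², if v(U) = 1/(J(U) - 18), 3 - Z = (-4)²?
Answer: 233539524/961 ≈ 2.4302e+5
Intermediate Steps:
Z = -13 (Z = 3 - 1*(-4)² = 3 - 1*16 = 3 - 16 = -13)
v(U) = 1/(-18 + U) (v(U) = 1/(U - 18) = 1/(-18 + U))
(v(Z) + 493)² = (1/(-18 - 13) + 493)² = (1/(-31) + 493)² = (-1/31 + 493)² = (15282/31)² = 233539524/961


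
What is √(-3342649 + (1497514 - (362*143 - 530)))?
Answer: I*√1896371 ≈ 1377.1*I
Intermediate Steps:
√(-3342649 + (1497514 - (362*143 - 530))) = √(-3342649 + (1497514 - (51766 - 530))) = √(-3342649 + (1497514 - 1*51236)) = √(-3342649 + (1497514 - 51236)) = √(-3342649 + 1446278) = √(-1896371) = I*√1896371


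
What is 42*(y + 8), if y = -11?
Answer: -126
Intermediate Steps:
42*(y + 8) = 42*(-11 + 8) = 42*(-3) = -126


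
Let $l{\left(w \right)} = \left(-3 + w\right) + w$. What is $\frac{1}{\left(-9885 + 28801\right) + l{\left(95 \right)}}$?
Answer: $\frac{1}{19103} \approx 5.2348 \cdot 10^{-5}$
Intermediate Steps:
$l{\left(w \right)} = -3 + 2 w$
$\frac{1}{\left(-9885 + 28801\right) + l{\left(95 \right)}} = \frac{1}{\left(-9885 + 28801\right) + \left(-3 + 2 \cdot 95\right)} = \frac{1}{18916 + \left(-3 + 190\right)} = \frac{1}{18916 + 187} = \frac{1}{19103}$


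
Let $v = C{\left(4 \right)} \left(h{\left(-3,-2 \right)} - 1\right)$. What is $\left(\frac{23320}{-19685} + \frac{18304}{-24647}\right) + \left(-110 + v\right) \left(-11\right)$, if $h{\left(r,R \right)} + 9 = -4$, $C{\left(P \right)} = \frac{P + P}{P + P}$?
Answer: $\frac{132169049540}{97035239} \approx 1362.1$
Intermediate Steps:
$C{\left(P \right)} = 1$ ($C{\left(P \right)} = \frac{2 P}{2 P} = 2 P \frac{1}{2 P} = 1$)
$h{\left(r,R \right)} = -13$ ($h{\left(r,R \right)} = -9 - 4 = -13$)
$v = -14$ ($v = 1 \left(-13 - 1\right) = 1 \left(-14\right) = -14$)
$\left(\frac{23320}{-19685} + \frac{18304}{-24647}\right) + \left(-110 + v\right) \left(-11\right) = \left(\frac{23320}{-19685} + \frac{18304}{-24647}\right) + \left(-110 - 14\right) \left(-11\right) = \left(23320 \left(- \frac{1}{19685}\right) + 18304 \left(- \frac{1}{24647}\right)\right) - -1364 = \left(- \frac{4664}{3937} - \frac{18304}{24647}\right) + 1364 = - \frac{187016456}{97035239} + 1364 = \frac{132169049540}{97035239}$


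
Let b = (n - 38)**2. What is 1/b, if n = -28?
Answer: 1/4356 ≈ 0.00022957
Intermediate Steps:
b = 4356 (b = (-28 - 38)**2 = (-66)**2 = 4356)
1/b = 1/4356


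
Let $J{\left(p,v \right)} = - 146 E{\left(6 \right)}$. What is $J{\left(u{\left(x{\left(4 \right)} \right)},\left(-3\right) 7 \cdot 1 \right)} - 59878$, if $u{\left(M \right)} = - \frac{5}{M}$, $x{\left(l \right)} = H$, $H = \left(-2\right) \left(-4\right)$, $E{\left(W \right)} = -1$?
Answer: $-59732$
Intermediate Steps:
$H = 8$
$x{\left(l \right)} = 8$
$J{\left(p,v \right)} = 146$ ($J{\left(p,v \right)} = \left(-146\right) \left(-1\right) = 146$)
$J{\left(u{\left(x{\left(4 \right)} \right)},\left(-3\right) 7 \cdot 1 \right)} - 59878 = 146 - 59878 = -59732$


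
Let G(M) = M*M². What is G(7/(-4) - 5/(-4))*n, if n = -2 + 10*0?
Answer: ¼ ≈ 0.25000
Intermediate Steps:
G(M) = M³
n = -2 (n = -2 + 0 = -2)
G(7/(-4) - 5/(-4))*n = (7/(-4) - 5/(-4))³*(-2) = (7*(-¼) - 5*(-¼))³*(-2) = (-7/4 + 5/4)³*(-2) = (-½)³*(-2) = -⅛*(-2) = ¼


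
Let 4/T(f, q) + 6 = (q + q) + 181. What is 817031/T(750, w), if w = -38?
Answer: 80886069/4 ≈ 2.0222e+7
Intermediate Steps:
T(f, q) = 4/(175 + 2*q) (T(f, q) = 4/(-6 + ((q + q) + 181)) = 4/(-6 + (2*q + 181)) = 4/(-6 + (181 + 2*q)) = 4/(175 + 2*q))
817031/T(750, w) = 817031/((4/(175 + 2*(-38)))) = 817031/((4/(175 - 76))) = 817031/((4/99)) = 817031/((4*(1/99))) = 817031/(4/99) = 817031*(99/4) = 80886069/4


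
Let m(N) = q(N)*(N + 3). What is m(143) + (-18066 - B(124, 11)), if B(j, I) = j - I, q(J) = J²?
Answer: 2967375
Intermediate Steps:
m(N) = N²*(3 + N) (m(N) = N²*(N + 3) = N²*(3 + N))
m(143) + (-18066 - B(124, 11)) = 143²*(3 + 143) + (-18066 - (124 - 1*11)) = 20449*146 + (-18066 - (124 - 11)) = 2985554 + (-18066 - 1*113) = 2985554 + (-18066 - 113) = 2985554 - 18179 = 2967375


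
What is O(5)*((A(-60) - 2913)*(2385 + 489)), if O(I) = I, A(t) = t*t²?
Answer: -3145779810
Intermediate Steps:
A(t) = t³
O(5)*((A(-60) - 2913)*(2385 + 489)) = 5*(((-60)³ - 2913)*(2385 + 489)) = 5*((-216000 - 2913)*2874) = 5*(-218913*2874) = 5*(-629155962) = -3145779810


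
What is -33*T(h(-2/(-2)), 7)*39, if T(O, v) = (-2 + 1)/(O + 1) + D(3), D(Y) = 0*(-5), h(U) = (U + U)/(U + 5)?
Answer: 3861/4 ≈ 965.25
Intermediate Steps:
h(U) = 2*U/(5 + U) (h(U) = (2*U)/(5 + U) = 2*U/(5 + U))
D(Y) = 0
T(O, v) = -1/(1 + O) (T(O, v) = (-2 + 1)/(O + 1) + 0 = -1/(1 + O) + 0 = -1/(1 + O))
-33*T(h(-2/(-2)), 7)*39 = -(-33)/(1 + 2*(-2/(-2))/(5 - 2/(-2)))*39 = -(-33)/(1 + 2*(-2*(-½))/(5 - 2*(-½)))*39 = -(-33)/(1 + 2*1/(5 + 1))*39 = -(-33)/(1 + 2*1/6)*39 = -(-33)/(1 + 2*1*(⅙))*39 = -(-33)/(1 + ⅓)*39 = -(-33)/4/3*39 = -(-33)*3/4*39 = -33*(-¾)*39 = (99/4)*39 = 3861/4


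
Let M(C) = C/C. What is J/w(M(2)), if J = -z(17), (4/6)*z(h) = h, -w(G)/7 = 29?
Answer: 51/406 ≈ 0.12562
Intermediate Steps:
M(C) = 1
w(G) = -203 (w(G) = -7*29 = -203)
z(h) = 3*h/2
J = -51/2 (J = -3*17/2 = -1*51/2 = -51/2 ≈ -25.500)
J/w(M(2)) = -51/2/(-203) = -51/2*(-1/203) = 51/406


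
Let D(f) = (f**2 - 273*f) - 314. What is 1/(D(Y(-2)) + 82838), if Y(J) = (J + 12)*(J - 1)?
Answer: 1/91614 ≈ 1.0915e-5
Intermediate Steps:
Y(J) = (-1 + J)*(12 + J) (Y(J) = (12 + J)*(-1 + J) = (-1 + J)*(12 + J))
D(f) = -314 + f**2 - 273*f
1/(D(Y(-2)) + 82838) = 1/((-314 + (-12 + (-2)**2 + 11*(-2))**2 - 273*(-12 + (-2)**2 + 11*(-2))) + 82838) = 1/((-314 + (-12 + 4 - 22)**2 - 273*(-12 + 4 - 22)) + 82838) = 1/((-314 + (-30)**2 - 273*(-30)) + 82838) = 1/((-314 + 900 + 8190) + 82838) = 1/(8776 + 82838) = 1/91614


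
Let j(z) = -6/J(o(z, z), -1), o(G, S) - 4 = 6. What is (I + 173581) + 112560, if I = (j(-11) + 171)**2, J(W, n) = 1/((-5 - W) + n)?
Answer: 357430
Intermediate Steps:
o(G, S) = 10 (o(G, S) = 4 + 6 = 10)
J(W, n) = 1/(-5 + n - W)
j(z) = 96 (j(z) = -6/(1/(-5 - 1 - 1*10)) = -6/(1/(-5 - 1 - 10)) = -6/(1/(-16)) = -6/(-1/16) = -6*(-16) = 96)
I = 71289 (I = (96 + 171)**2 = 267**2 = 71289)
(I + 173581) + 112560 = (71289 + 173581) + 112560 = 244870 + 112560 = 357430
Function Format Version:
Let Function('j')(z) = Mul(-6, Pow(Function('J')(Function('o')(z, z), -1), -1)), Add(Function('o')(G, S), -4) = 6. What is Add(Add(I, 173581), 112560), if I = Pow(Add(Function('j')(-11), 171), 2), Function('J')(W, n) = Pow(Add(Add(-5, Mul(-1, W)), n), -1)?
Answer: 357430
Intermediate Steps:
Function('o')(G, S) = 10 (Function('o')(G, S) = Add(4, 6) = 10)
Function('J')(W, n) = Pow(Add(-5, n, Mul(-1, W)), -1)
Function('j')(z) = 96 (Function('j')(z) = Mul(-6, Pow(Pow(Add(-5, -1, Mul(-1, 10)), -1), -1)) = Mul(-6, Pow(Pow(Add(-5, -1, -10), -1), -1)) = Mul(-6, Pow(Pow(-16, -1), -1)) = Mul(-6, Pow(Rational(-1, 16), -1)) = Mul(-6, -16) = 96)
I = 71289 (I = Pow(Add(96, 171), 2) = Pow(267, 2) = 71289)
Add(Add(I, 173581), 112560) = Add(Add(71289, 173581), 112560) = Add(244870, 112560) = 357430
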